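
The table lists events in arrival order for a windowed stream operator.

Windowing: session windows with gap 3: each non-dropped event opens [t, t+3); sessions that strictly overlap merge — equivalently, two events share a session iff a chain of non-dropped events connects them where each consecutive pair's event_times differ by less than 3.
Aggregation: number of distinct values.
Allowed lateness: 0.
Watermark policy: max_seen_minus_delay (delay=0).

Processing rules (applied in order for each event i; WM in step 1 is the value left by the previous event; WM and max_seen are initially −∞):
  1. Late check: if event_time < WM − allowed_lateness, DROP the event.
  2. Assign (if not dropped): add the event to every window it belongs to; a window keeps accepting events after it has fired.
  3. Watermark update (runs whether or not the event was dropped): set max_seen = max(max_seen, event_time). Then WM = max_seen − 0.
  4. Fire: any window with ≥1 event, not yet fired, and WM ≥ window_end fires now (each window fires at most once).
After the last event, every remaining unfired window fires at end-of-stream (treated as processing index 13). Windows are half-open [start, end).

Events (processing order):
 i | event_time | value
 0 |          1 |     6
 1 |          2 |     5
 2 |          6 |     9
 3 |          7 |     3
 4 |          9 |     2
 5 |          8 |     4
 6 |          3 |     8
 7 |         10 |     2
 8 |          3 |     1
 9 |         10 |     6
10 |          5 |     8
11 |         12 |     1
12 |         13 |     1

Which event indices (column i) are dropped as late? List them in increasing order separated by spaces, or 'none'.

i=0 t=1 v=6: → [1,4); WM=1
i=1 t=2 v=5: → [1,5); WM=2
i=2 t=6 v=9: → [6,9); WM=6
i=3 t=7 v=3: → [6,10); WM=7
i=4 t=9 v=2: → [6,12); WM=9
i=5 t=8 v=4: DROP (t<9-0); WM=9
i=6 t=3 v=8: DROP (t<9-0); WM=9
i=7 t=10 v=2: → [6,13); WM=10
i=8 t=3 v=1: DROP (t<10-0); WM=10
i=9 t=10 v=6: → [6,13); WM=10
i=10 t=5 v=8: DROP (t<10-0); WM=10
i=11 t=12 v=1: → [6,15); WM=12
i=12 t=13 v=1: → [6,16); WM=13

5 6 8 10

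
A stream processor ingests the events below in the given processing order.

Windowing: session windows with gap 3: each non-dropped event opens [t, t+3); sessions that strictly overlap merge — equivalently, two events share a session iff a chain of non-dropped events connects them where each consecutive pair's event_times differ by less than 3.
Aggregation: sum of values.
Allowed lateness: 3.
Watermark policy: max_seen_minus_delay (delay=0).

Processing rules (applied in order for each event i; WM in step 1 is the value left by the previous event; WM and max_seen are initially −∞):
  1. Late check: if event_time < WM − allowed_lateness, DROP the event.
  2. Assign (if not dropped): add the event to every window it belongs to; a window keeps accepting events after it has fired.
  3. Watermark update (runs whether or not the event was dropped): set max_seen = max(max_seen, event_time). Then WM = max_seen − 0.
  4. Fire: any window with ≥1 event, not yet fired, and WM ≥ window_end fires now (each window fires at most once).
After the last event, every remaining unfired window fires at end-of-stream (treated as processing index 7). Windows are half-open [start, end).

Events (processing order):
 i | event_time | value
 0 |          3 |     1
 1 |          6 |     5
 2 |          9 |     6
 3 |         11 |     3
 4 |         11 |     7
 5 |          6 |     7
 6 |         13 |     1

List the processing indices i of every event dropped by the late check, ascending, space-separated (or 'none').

i=0 t=3 v=1: → [3,6); WM=3
i=1 t=6 v=5: → [6,9); WM=6
i=2 t=9 v=6: → [9,12); WM=9
i=3 t=11 v=3: → [9,14); WM=11
i=4 t=11 v=7: → [9,14); WM=11
i=5 t=6 v=7: DROP (t<11-3); WM=11
i=6 t=13 v=1: → [9,16); WM=13

5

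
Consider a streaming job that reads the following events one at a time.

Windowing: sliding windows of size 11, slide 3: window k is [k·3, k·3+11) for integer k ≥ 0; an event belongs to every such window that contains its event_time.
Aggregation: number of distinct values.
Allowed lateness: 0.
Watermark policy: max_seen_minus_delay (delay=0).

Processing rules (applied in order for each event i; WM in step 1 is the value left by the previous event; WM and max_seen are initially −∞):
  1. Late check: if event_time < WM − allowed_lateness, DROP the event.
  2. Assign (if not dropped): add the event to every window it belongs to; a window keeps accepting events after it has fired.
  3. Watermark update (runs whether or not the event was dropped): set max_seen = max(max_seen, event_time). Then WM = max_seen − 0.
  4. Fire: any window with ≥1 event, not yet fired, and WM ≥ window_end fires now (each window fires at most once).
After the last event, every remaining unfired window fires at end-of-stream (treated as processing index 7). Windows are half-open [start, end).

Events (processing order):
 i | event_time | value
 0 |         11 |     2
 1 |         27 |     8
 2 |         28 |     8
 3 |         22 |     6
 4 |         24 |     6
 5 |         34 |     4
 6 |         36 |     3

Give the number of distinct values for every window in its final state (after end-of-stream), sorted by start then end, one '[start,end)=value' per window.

[3,14)=1 [6,17)=1 [9,20)=1 [18,29)=1 [21,32)=1 [24,35)=2 [27,38)=3 [30,41)=2 [33,44)=2 [36,47)=1

i=0 t=11 v=2: → [9,20),[6,17),[3,14); WM=11
i=1 t=27 v=8: → [27,38),[24,35),[21,32),[18,29); WM=27; [3,14) fires=1 [6,17) fires=1 [9,20) fires=1
i=2 t=28 v=8: → [27,38),[24,35),[21,32),[18,29); WM=28
i=3 t=22 v=6: DROP (t<28-0); WM=28
i=4 t=24 v=6: DROP (t<28-0); WM=28
i=5 t=34 v=4: → [33,44),[30,41),[27,38),[24,35); WM=34; [18,29) fires=1 [21,32) fires=1
i=6 t=36 v=3: → [36,47),[33,44),[30,41),[27,38); WM=36; [24,35) fires=2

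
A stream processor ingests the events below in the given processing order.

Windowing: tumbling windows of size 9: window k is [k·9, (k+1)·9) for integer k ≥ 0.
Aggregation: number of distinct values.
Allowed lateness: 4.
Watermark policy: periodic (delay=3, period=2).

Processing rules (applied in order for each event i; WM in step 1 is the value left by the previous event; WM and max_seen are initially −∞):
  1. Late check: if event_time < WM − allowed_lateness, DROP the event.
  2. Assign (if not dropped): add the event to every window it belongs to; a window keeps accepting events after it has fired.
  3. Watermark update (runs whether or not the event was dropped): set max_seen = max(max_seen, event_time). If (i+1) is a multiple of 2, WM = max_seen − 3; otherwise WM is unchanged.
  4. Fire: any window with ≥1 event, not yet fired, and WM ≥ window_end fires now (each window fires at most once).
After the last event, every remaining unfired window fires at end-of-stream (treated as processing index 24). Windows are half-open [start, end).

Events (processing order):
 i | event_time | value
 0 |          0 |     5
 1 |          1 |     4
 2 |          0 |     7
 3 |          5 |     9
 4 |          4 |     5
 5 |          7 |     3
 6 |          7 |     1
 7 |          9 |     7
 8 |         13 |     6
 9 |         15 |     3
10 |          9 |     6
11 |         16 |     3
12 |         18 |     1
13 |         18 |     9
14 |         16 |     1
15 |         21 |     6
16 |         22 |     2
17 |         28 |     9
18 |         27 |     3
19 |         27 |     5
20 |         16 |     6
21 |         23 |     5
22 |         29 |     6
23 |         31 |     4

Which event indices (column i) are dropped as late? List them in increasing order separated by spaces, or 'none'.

i=0 t=0 v=5: → [0,9); WM=−∞
i=1 t=1 v=4: → [0,9); WM=-2
i=2 t=0 v=7: → [0,9); WM=-2
i=3 t=5 v=9: → [0,9); WM=2
i=4 t=4 v=5: → [0,9); WM=2
i=5 t=7 v=3: → [0,9); WM=4
i=6 t=7 v=1: → [0,9); WM=4
i=7 t=9 v=7: → [9,18); WM=6
i=8 t=13 v=6: → [9,18); WM=6
i=9 t=15 v=3: → [9,18); WM=12; [0,9) fires=6
i=10 t=9 v=6: → [9,18); WM=12
i=11 t=16 v=3: → [9,18); WM=13
i=12 t=18 v=1: → [18,27); WM=13
i=13 t=18 v=9: → [18,27); WM=15
i=14 t=16 v=1: → [9,18); WM=15
i=15 t=21 v=6: → [18,27); WM=18; [9,18) fires=4
i=16 t=22 v=2: → [18,27); WM=18
i=17 t=28 v=9: → [27,36); WM=25
i=18 t=27 v=3: → [27,36); WM=25
i=19 t=27 v=5: → [27,36); WM=25
i=20 t=16 v=6: DROP (t<25-4); WM=25
i=21 t=23 v=5: → [18,27); WM=25
i=22 t=29 v=6: → [27,36); WM=25
i=23 t=31 v=4: → [27,36); WM=28; [18,27) fires=5

20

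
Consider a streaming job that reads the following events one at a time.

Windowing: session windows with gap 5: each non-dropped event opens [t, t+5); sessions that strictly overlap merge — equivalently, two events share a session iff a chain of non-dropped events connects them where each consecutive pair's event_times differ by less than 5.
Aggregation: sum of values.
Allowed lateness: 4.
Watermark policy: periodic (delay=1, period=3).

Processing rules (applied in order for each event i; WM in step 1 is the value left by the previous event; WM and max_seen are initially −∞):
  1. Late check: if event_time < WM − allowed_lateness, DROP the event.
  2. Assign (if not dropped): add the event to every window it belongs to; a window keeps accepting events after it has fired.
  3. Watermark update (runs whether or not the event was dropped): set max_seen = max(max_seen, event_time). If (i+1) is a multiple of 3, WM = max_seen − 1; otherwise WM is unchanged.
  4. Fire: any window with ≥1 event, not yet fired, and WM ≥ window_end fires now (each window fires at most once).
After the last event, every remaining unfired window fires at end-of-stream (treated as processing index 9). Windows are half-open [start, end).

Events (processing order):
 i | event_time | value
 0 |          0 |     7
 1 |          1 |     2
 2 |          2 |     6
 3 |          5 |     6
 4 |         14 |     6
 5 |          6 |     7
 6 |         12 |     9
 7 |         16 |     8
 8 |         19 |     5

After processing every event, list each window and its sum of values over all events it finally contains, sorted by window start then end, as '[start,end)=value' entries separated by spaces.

[0,11)=28 [12,24)=28

i=0 t=0 v=7: → [0,5); WM=−∞
i=1 t=1 v=2: → [0,6); WM=−∞
i=2 t=2 v=6: → [0,7); WM=1
i=3 t=5 v=6: → [0,10); WM=1
i=4 t=14 v=6: → [14,19); WM=1
i=5 t=6 v=7: → [0,11); WM=13
i=6 t=12 v=9: → [12,19); WM=13
i=7 t=16 v=8: → [12,21); WM=13
i=8 t=19 v=5: → [12,24); WM=18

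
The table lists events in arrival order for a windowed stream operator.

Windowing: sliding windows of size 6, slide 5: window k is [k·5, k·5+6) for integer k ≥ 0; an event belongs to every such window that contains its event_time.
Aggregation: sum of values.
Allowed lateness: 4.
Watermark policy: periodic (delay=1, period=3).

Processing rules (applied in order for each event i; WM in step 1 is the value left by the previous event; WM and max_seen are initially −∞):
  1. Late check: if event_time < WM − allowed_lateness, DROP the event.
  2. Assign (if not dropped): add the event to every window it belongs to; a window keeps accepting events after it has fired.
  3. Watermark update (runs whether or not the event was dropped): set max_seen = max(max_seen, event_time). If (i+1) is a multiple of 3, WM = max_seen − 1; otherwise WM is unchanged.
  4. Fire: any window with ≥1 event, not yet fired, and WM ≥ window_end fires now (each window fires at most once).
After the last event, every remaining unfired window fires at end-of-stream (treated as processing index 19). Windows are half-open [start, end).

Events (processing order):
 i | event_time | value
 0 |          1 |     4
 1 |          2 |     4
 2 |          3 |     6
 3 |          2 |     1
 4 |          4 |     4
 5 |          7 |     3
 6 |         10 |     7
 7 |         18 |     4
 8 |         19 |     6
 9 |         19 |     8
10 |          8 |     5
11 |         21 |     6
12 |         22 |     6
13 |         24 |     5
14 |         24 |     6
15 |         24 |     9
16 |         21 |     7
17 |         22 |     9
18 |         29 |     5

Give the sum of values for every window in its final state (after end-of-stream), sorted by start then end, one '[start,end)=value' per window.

[0,6)=19 [5,11)=10 [10,16)=7 [15,21)=18 [20,26)=48 [25,31)=5

i=0 t=1 v=4: → [0,6); WM=−∞
i=1 t=2 v=4: → [0,6); WM=−∞
i=2 t=3 v=6: → [0,6); WM=2
i=3 t=2 v=1: → [0,6); WM=2
i=4 t=4 v=4: → [0,6); WM=2
i=5 t=7 v=3: → [5,11); WM=6; [0,6) fires=19
i=6 t=10 v=7: → [10,16),[5,11); WM=6
i=7 t=18 v=4: → [15,21); WM=6
i=8 t=19 v=6: → [15,21); WM=18; [5,11) fires=10 [10,16) fires=7
i=9 t=19 v=8: → [15,21); WM=18
i=10 t=8 v=5: DROP (t<18-4); WM=18
i=11 t=21 v=6: → [20,26); WM=20
i=12 t=22 v=6: → [20,26); WM=20
i=13 t=24 v=5: → [20,26); WM=20
i=14 t=24 v=6: → [20,26); WM=23; [15,21) fires=18
i=15 t=24 v=9: → [20,26); WM=23
i=16 t=21 v=7: → [20,26); WM=23
i=17 t=22 v=9: → [20,26); WM=23
i=18 t=29 v=5: → [25,31); WM=23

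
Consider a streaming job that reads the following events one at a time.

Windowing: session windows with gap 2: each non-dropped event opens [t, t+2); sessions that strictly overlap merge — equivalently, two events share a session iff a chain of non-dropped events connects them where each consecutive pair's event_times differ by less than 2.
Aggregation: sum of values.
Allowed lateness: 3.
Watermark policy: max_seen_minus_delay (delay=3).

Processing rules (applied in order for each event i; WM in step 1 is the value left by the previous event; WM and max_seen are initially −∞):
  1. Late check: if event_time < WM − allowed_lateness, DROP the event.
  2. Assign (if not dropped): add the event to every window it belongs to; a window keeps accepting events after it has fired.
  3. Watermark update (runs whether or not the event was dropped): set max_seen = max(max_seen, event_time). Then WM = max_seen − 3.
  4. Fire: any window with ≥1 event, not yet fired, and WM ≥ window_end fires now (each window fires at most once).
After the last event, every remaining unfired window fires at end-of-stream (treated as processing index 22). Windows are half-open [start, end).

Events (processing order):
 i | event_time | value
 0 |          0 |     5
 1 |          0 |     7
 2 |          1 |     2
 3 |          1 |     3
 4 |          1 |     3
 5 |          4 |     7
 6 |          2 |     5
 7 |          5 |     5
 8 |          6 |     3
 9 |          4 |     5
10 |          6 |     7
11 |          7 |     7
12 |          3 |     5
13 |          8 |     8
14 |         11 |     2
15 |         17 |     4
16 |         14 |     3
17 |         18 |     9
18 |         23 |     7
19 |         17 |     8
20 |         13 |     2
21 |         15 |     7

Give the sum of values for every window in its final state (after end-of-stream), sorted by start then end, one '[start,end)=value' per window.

[0,10)=72 [11,13)=2 [14,16)=3 [17,20)=21 [23,25)=7

i=0 t=0 v=5: → [0,2); WM=-3
i=1 t=0 v=7: → [0,2); WM=-3
i=2 t=1 v=2: → [0,3); WM=-2
i=3 t=1 v=3: → [0,3); WM=-2
i=4 t=1 v=3: → [0,3); WM=-2
i=5 t=4 v=7: → [4,6); WM=1
i=6 t=2 v=5: → [0,4); WM=1
i=7 t=5 v=5: → [4,7); WM=2
i=8 t=6 v=3: → [4,8); WM=3
i=9 t=4 v=5: → [4,8); WM=3
i=10 t=6 v=7: → [4,8); WM=3
i=11 t=7 v=7: → [4,9); WM=4
i=12 t=3 v=5: → [0,9); WM=4
i=13 t=8 v=8: → [0,10); WM=5
i=14 t=11 v=2: → [11,13); WM=8
i=15 t=17 v=4: → [17,19); WM=14
i=16 t=14 v=3: → [14,16); WM=14
i=17 t=18 v=9: → [17,20); WM=15
i=18 t=23 v=7: → [23,25); WM=20
i=19 t=17 v=8: → [17,20); WM=20
i=20 t=13 v=2: DROP (t<20-3); WM=20
i=21 t=15 v=7: DROP (t<20-3); WM=20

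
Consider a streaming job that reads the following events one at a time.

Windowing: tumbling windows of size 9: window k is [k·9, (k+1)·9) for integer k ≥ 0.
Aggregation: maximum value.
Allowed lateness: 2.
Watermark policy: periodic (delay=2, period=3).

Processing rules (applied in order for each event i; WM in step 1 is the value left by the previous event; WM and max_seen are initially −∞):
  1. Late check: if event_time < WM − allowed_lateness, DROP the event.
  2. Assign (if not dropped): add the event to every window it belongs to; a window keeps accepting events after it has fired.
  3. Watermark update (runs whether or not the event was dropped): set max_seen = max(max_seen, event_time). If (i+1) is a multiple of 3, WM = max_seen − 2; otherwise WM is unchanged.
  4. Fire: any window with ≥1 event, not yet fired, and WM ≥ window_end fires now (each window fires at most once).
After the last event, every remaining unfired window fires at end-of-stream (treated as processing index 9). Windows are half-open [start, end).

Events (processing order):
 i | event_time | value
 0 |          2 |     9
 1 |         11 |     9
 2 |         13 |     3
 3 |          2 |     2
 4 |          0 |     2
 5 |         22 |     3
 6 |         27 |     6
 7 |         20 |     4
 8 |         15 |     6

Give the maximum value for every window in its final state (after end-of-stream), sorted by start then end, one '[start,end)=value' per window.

[0,9)=9 [9,18)=9 [18,27)=4 [27,36)=6

i=0 t=2 v=9: → [0,9); WM=−∞
i=1 t=11 v=9: → [9,18); WM=−∞
i=2 t=13 v=3: → [9,18); WM=11; [0,9) fires=9
i=3 t=2 v=2: DROP (t<11-2); WM=11
i=4 t=0 v=2: DROP (t<11-2); WM=11
i=5 t=22 v=3: → [18,27); WM=20; [9,18) fires=9
i=6 t=27 v=6: → [27,36); WM=20
i=7 t=20 v=4: → [18,27); WM=20
i=8 t=15 v=6: DROP (t<20-2); WM=25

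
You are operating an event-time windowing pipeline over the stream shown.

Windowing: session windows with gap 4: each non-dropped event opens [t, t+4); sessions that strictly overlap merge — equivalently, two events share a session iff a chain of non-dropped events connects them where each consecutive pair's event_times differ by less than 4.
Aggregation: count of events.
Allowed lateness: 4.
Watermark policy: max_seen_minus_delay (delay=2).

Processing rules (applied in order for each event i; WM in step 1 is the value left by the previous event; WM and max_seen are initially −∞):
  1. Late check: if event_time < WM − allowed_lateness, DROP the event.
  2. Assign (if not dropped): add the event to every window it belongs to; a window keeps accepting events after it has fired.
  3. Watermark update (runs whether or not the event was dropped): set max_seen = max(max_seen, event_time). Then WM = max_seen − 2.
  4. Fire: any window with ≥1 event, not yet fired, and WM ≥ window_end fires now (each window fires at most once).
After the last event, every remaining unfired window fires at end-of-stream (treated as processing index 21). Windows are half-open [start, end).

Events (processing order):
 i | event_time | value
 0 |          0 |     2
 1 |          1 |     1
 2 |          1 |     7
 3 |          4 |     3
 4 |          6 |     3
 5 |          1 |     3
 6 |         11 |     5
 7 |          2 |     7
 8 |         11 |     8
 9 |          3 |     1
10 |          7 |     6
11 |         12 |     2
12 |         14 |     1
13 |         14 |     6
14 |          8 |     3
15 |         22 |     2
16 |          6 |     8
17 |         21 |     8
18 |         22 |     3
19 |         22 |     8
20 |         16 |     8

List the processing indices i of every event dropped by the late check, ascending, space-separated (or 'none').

7 9 16

i=0 t=0 v=2: → [0,4); WM=-2
i=1 t=1 v=1: → [0,5); WM=-1
i=2 t=1 v=7: → [0,5); WM=-1
i=3 t=4 v=3: → [0,8); WM=2
i=4 t=6 v=3: → [0,10); WM=4
i=5 t=1 v=3: → [0,10); WM=4
i=6 t=11 v=5: → [11,15); WM=9
i=7 t=2 v=7: DROP (t<9-4); WM=9
i=8 t=11 v=8: → [11,15); WM=9
i=9 t=3 v=1: DROP (t<9-4); WM=9
i=10 t=7 v=6: → [0,11); WM=9
i=11 t=12 v=2: → [11,16); WM=10
i=12 t=14 v=1: → [11,18); WM=12
i=13 t=14 v=6: → [11,18); WM=12
i=14 t=8 v=3: → [0,18); WM=12
i=15 t=22 v=2: → [22,26); WM=20
i=16 t=6 v=8: DROP (t<20-4); WM=20
i=17 t=21 v=8: → [21,26); WM=20
i=18 t=22 v=3: → [21,26); WM=20
i=19 t=22 v=8: → [21,26); WM=20
i=20 t=16 v=8: → [0,20); WM=20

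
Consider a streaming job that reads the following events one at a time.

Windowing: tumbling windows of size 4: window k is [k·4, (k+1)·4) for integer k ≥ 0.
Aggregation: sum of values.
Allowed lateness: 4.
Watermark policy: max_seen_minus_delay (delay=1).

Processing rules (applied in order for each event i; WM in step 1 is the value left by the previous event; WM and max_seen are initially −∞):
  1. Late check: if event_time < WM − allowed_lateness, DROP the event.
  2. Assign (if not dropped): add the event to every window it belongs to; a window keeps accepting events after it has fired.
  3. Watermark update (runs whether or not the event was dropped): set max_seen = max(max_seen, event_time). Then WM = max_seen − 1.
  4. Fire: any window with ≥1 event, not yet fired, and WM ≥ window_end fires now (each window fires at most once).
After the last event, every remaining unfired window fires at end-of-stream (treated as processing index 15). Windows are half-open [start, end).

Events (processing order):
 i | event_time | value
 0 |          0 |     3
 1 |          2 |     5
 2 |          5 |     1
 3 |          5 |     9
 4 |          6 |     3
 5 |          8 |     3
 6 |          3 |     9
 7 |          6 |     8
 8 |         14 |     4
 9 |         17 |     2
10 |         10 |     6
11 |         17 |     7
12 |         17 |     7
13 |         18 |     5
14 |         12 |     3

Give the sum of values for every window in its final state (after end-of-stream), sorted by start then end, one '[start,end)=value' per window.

[0,4)=17 [4,8)=21 [8,12)=3 [12,16)=4 [16,20)=21

i=0 t=0 v=3: → [0,4); WM=-1
i=1 t=2 v=5: → [0,4); WM=1
i=2 t=5 v=1: → [4,8); WM=4; [0,4) fires=8
i=3 t=5 v=9: → [4,8); WM=4
i=4 t=6 v=3: → [4,8); WM=5
i=5 t=8 v=3: → [8,12); WM=7
i=6 t=3 v=9: → [0,4); WM=7
i=7 t=6 v=8: → [4,8); WM=7
i=8 t=14 v=4: → [12,16); WM=13; [4,8) fires=21 [8,12) fires=3
i=9 t=17 v=2: → [16,20); WM=16; [12,16) fires=4
i=10 t=10 v=6: DROP (t<16-4); WM=16
i=11 t=17 v=7: → [16,20); WM=16
i=12 t=17 v=7: → [16,20); WM=16
i=13 t=18 v=5: → [16,20); WM=17
i=14 t=12 v=3: DROP (t<17-4); WM=17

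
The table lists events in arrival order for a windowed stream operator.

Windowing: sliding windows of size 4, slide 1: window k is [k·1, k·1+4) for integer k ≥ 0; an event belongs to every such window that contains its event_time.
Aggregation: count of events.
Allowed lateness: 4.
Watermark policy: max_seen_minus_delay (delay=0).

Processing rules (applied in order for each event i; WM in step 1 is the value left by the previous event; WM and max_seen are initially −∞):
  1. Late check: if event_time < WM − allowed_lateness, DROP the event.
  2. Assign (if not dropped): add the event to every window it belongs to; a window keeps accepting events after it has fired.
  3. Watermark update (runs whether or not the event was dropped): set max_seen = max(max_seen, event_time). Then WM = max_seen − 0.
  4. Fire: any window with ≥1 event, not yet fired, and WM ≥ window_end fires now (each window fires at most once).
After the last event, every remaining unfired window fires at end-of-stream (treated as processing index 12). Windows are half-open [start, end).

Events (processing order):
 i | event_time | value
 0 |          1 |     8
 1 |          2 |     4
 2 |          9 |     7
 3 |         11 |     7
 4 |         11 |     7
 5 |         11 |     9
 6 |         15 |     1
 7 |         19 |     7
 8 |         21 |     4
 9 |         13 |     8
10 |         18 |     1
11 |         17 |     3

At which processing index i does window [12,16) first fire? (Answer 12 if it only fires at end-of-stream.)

i=0 t=1 v=8: → [1,5),[0,4); WM=1
i=1 t=2 v=4: → [2,6),[1,5),[0,4); WM=2
i=2 t=9 v=7: → [9,13),[8,12),[7,11),[6,10); WM=9; [0,4) fires=2 [1,5) fires=2 [2,6) fires=1
i=3 t=11 v=7: → [11,15),[10,14),[9,13),[8,12); WM=11; [6,10) fires=1 [7,11) fires=1
i=4 t=11 v=7: → [11,15),[10,14),[9,13),[8,12); WM=11
i=5 t=11 v=9: → [11,15),[10,14),[9,13),[8,12); WM=11
i=6 t=15 v=1: → [15,19),[14,18),[13,17),[12,16); WM=15; [8,12) fires=4 [9,13) fires=4 [10,14) fires=3 [11,15) fires=3
i=7 t=19 v=7: → [19,23),[18,22),[17,21),[16,20); WM=19; [12,16) fires=1 [13,17) fires=1 [14,18) fires=1 [15,19) fires=1
i=8 t=21 v=4: → [21,25),[20,24),[19,23),[18,22); WM=21; [16,20) fires=1 [17,21) fires=1
i=9 t=13 v=8: DROP (t<21-4); WM=21
i=10 t=18 v=1: → [18,22),[17,21),[16,20),[15,19); WM=21
i=11 t=17 v=3: → [17,21),[16,20),[15,19),[14,18); WM=21

7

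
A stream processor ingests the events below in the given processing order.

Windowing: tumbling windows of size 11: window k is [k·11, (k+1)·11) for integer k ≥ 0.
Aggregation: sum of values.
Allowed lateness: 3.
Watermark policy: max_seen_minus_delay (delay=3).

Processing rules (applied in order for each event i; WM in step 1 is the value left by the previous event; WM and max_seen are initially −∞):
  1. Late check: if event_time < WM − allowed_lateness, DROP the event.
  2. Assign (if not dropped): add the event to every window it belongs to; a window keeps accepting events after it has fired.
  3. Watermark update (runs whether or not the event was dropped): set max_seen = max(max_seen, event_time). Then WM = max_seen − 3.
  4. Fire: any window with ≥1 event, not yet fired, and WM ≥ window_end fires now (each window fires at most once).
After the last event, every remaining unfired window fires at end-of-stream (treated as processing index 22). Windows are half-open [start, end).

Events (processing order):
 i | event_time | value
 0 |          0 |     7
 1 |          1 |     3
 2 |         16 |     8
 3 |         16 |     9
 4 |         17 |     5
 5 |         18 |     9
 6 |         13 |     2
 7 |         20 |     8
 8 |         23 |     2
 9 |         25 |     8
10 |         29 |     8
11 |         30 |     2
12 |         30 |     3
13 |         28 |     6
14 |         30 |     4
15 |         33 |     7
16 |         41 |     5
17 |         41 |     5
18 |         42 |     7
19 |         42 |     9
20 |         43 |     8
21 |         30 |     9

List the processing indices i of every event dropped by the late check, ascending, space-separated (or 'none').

21

i=0 t=0 v=7: → [0,11); WM=-3
i=1 t=1 v=3: → [0,11); WM=-2
i=2 t=16 v=8: → [11,22); WM=13; [0,11) fires=10
i=3 t=16 v=9: → [11,22); WM=13
i=4 t=17 v=5: → [11,22); WM=14
i=5 t=18 v=9: → [11,22); WM=15
i=6 t=13 v=2: → [11,22); WM=15
i=7 t=20 v=8: → [11,22); WM=17
i=8 t=23 v=2: → [22,33); WM=20
i=9 t=25 v=8: → [22,33); WM=22; [11,22) fires=41
i=10 t=29 v=8: → [22,33); WM=26
i=11 t=30 v=2: → [22,33); WM=27
i=12 t=30 v=3: → [22,33); WM=27
i=13 t=28 v=6: → [22,33); WM=27
i=14 t=30 v=4: → [22,33); WM=27
i=15 t=33 v=7: → [33,44); WM=30
i=16 t=41 v=5: → [33,44); WM=38; [22,33) fires=33
i=17 t=41 v=5: → [33,44); WM=38
i=18 t=42 v=7: → [33,44); WM=39
i=19 t=42 v=9: → [33,44); WM=39
i=20 t=43 v=8: → [33,44); WM=40
i=21 t=30 v=9: DROP (t<40-3); WM=40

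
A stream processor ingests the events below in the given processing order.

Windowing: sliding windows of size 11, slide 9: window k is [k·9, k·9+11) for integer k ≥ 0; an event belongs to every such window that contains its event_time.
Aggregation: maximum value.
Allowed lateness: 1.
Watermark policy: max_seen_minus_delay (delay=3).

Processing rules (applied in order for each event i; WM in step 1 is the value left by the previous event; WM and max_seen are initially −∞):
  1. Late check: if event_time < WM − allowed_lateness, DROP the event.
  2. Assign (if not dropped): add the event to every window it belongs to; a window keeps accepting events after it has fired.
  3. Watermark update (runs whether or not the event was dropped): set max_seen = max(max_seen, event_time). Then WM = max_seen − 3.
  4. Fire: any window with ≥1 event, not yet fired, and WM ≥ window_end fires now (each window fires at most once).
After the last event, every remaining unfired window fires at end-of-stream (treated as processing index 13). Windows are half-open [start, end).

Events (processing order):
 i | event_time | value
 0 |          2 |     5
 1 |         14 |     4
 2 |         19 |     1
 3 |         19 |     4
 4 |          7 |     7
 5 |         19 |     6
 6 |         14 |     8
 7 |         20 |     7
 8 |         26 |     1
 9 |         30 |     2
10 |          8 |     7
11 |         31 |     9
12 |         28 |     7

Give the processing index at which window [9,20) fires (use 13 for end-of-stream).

i=0 t=2 v=5: → [0,11); WM=-1
i=1 t=14 v=4: → [9,20); WM=11; [0,11) fires=5
i=2 t=19 v=1: → [18,29),[9,20); WM=16
i=3 t=19 v=4: → [18,29),[9,20); WM=16
i=4 t=7 v=7: DROP (t<16-1); WM=16
i=5 t=19 v=6: → [18,29),[9,20); WM=16
i=6 t=14 v=8: DROP (t<16-1); WM=16
i=7 t=20 v=7: → [18,29); WM=17
i=8 t=26 v=1: → [18,29); WM=23; [9,20) fires=6
i=9 t=30 v=2: → [27,38); WM=27
i=10 t=8 v=7: DROP (t<27-1); WM=27
i=11 t=31 v=9: → [27,38); WM=28
i=12 t=28 v=7: → [27,38),[18,29); WM=28

8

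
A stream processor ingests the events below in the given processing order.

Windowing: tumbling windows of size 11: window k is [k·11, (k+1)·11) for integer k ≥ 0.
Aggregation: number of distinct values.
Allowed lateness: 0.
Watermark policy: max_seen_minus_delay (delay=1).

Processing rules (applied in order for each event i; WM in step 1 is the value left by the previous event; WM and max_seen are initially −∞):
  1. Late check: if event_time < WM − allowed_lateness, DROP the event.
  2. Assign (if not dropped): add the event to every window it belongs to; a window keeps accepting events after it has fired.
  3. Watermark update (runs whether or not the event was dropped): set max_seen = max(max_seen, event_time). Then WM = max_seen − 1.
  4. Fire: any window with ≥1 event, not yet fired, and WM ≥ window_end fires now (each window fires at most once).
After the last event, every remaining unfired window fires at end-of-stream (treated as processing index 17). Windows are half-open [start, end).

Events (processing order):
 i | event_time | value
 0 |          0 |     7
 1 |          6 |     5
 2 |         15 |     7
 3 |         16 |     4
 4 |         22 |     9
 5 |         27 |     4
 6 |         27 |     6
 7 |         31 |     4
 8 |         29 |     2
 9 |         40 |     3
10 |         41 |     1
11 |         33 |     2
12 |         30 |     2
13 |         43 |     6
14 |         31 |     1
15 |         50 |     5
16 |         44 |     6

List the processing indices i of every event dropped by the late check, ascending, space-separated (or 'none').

i=0 t=0 v=7: → [0,11); WM=-1
i=1 t=6 v=5: → [0,11); WM=5
i=2 t=15 v=7: → [11,22); WM=14; [0,11) fires=2
i=3 t=16 v=4: → [11,22); WM=15
i=4 t=22 v=9: → [22,33); WM=21
i=5 t=27 v=4: → [22,33); WM=26; [11,22) fires=2
i=6 t=27 v=6: → [22,33); WM=26
i=7 t=31 v=4: → [22,33); WM=30
i=8 t=29 v=2: DROP (t<30-0); WM=30
i=9 t=40 v=3: → [33,44); WM=39; [22,33) fires=3
i=10 t=41 v=1: → [33,44); WM=40
i=11 t=33 v=2: DROP (t<40-0); WM=40
i=12 t=30 v=2: DROP (t<40-0); WM=40
i=13 t=43 v=6: → [33,44); WM=42
i=14 t=31 v=1: DROP (t<42-0); WM=42
i=15 t=50 v=5: → [44,55); WM=49; [33,44) fires=3
i=16 t=44 v=6: DROP (t<49-0); WM=49

8 11 12 14 16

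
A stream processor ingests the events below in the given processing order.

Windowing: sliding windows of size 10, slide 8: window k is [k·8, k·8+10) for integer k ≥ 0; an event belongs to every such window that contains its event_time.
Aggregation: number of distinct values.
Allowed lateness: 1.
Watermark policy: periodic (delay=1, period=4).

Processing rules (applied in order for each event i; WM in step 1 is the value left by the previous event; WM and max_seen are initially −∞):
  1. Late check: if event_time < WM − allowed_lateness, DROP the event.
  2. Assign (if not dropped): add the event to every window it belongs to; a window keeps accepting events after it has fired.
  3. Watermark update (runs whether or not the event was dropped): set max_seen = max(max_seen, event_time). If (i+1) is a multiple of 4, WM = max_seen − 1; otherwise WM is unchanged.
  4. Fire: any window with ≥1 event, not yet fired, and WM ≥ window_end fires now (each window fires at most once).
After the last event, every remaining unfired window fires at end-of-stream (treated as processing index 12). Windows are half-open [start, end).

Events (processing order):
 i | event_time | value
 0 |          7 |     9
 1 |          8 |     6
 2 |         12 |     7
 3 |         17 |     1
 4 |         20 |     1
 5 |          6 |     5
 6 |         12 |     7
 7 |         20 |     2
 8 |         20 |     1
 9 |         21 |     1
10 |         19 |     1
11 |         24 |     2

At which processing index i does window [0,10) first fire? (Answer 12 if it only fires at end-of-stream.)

3

i=0 t=7 v=9: → [0,10); WM=−∞
i=1 t=8 v=6: → [8,18),[0,10); WM=−∞
i=2 t=12 v=7: → [8,18); WM=−∞
i=3 t=17 v=1: → [16,26),[8,18); WM=16; [0,10) fires=2
i=4 t=20 v=1: → [16,26); WM=16
i=5 t=6 v=5: DROP (t<16-1); WM=16
i=6 t=12 v=7: DROP (t<16-1); WM=16
i=7 t=20 v=2: → [16,26); WM=19; [8,18) fires=3
i=8 t=20 v=1: → [16,26); WM=19
i=9 t=21 v=1: → [16,26); WM=19
i=10 t=19 v=1: → [16,26); WM=19
i=11 t=24 v=2: → [24,34),[16,26); WM=23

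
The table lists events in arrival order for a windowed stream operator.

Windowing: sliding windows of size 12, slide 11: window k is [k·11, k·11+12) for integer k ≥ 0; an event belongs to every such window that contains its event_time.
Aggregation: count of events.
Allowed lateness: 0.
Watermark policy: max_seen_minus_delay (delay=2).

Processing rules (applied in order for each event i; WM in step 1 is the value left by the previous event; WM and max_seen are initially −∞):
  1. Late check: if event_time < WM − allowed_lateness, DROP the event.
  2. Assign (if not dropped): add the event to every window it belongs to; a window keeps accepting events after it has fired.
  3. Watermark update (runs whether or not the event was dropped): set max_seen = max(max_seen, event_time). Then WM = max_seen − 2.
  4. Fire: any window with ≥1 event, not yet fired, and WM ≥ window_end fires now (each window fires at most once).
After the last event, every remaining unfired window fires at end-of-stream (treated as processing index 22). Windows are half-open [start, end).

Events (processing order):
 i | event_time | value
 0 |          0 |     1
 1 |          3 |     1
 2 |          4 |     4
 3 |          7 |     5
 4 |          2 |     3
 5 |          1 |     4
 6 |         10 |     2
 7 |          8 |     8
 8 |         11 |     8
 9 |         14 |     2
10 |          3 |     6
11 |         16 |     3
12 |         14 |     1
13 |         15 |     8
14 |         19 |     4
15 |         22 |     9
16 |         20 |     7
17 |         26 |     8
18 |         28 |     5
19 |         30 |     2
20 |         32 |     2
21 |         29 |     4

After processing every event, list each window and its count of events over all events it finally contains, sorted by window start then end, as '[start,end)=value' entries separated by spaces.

[0,12)=7 [11,23)=8 [22,34)=5

i=0 t=0 v=1: → [0,12); WM=-2
i=1 t=3 v=1: → [0,12); WM=1
i=2 t=4 v=4: → [0,12); WM=2
i=3 t=7 v=5: → [0,12); WM=5
i=4 t=2 v=3: DROP (t<5-0); WM=5
i=5 t=1 v=4: DROP (t<5-0); WM=5
i=6 t=10 v=2: → [0,12); WM=8
i=7 t=8 v=8: → [0,12); WM=8
i=8 t=11 v=8: → [11,23),[0,12); WM=9
i=9 t=14 v=2: → [11,23); WM=12; [0,12) fires=7
i=10 t=3 v=6: DROP (t<12-0); WM=12
i=11 t=16 v=3: → [11,23); WM=14
i=12 t=14 v=1: → [11,23); WM=14
i=13 t=15 v=8: → [11,23); WM=14
i=14 t=19 v=4: → [11,23); WM=17
i=15 t=22 v=9: → [22,34),[11,23); WM=20
i=16 t=20 v=7: → [11,23); WM=20
i=17 t=26 v=8: → [22,34); WM=24; [11,23) fires=8
i=18 t=28 v=5: → [22,34); WM=26
i=19 t=30 v=2: → [22,34); WM=28
i=20 t=32 v=2: → [22,34); WM=30
i=21 t=29 v=4: DROP (t<30-0); WM=30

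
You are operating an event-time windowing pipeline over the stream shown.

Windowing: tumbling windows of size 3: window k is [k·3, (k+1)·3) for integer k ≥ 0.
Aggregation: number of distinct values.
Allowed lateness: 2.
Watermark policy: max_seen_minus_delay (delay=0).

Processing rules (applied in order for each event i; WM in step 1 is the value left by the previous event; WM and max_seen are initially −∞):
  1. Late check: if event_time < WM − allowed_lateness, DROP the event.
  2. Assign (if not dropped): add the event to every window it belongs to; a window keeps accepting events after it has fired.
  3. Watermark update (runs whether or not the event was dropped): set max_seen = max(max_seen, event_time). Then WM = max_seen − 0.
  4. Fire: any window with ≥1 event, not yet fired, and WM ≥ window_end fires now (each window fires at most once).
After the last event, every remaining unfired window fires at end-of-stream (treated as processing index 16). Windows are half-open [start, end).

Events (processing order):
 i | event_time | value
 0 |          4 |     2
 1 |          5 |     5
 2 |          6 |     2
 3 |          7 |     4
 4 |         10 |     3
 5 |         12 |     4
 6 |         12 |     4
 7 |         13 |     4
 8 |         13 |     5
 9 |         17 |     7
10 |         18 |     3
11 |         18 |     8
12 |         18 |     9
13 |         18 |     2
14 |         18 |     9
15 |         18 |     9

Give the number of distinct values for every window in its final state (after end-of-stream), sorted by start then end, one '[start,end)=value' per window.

i=0 t=4 v=2: → [3,6); WM=4
i=1 t=5 v=5: → [3,6); WM=5
i=2 t=6 v=2: → [6,9); WM=6; [3,6) fires=2
i=3 t=7 v=4: → [6,9); WM=7
i=4 t=10 v=3: → [9,12); WM=10; [6,9) fires=2
i=5 t=12 v=4: → [12,15); WM=12; [9,12) fires=1
i=6 t=12 v=4: → [12,15); WM=12
i=7 t=13 v=4: → [12,15); WM=13
i=8 t=13 v=5: → [12,15); WM=13
i=9 t=17 v=7: → [15,18); WM=17; [12,15) fires=2
i=10 t=18 v=3: → [18,21); WM=18; [15,18) fires=1
i=11 t=18 v=8: → [18,21); WM=18
i=12 t=18 v=9: → [18,21); WM=18
i=13 t=18 v=2: → [18,21); WM=18
i=14 t=18 v=9: → [18,21); WM=18
i=15 t=18 v=9: → [18,21); WM=18

[3,6)=2 [6,9)=2 [9,12)=1 [12,15)=2 [15,18)=1 [18,21)=4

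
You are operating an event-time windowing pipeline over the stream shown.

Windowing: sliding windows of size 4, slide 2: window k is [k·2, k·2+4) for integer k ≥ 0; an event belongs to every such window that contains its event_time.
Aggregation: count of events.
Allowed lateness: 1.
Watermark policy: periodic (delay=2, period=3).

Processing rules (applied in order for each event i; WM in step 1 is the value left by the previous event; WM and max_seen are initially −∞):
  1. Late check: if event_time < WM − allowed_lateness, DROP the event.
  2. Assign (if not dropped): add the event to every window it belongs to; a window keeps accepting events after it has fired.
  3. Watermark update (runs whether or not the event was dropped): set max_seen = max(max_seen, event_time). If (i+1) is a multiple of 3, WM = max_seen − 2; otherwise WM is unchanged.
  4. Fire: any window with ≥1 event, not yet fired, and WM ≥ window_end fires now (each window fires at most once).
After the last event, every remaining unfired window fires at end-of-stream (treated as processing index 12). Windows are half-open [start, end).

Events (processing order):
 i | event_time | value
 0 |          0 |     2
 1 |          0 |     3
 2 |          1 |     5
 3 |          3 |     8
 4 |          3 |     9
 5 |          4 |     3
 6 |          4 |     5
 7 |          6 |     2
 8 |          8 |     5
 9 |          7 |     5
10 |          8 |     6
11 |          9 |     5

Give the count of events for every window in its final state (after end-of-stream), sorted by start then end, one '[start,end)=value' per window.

[0,4)=5 [2,6)=4 [4,8)=4 [6,10)=5 [8,12)=3

i=0 t=0 v=2: → [0,4); WM=−∞
i=1 t=0 v=3: → [0,4); WM=−∞
i=2 t=1 v=5: → [0,4); WM=-1
i=3 t=3 v=8: → [2,6),[0,4); WM=-1
i=4 t=3 v=9: → [2,6),[0,4); WM=-1
i=5 t=4 v=3: → [4,8),[2,6); WM=2
i=6 t=4 v=5: → [4,8),[2,6); WM=2
i=7 t=6 v=2: → [6,10),[4,8); WM=2
i=8 t=8 v=5: → [8,12),[6,10); WM=6; [0,4) fires=5 [2,6) fires=4
i=9 t=7 v=5: → [6,10),[4,8); WM=6
i=10 t=8 v=6: → [8,12),[6,10); WM=6
i=11 t=9 v=5: → [8,12),[6,10); WM=7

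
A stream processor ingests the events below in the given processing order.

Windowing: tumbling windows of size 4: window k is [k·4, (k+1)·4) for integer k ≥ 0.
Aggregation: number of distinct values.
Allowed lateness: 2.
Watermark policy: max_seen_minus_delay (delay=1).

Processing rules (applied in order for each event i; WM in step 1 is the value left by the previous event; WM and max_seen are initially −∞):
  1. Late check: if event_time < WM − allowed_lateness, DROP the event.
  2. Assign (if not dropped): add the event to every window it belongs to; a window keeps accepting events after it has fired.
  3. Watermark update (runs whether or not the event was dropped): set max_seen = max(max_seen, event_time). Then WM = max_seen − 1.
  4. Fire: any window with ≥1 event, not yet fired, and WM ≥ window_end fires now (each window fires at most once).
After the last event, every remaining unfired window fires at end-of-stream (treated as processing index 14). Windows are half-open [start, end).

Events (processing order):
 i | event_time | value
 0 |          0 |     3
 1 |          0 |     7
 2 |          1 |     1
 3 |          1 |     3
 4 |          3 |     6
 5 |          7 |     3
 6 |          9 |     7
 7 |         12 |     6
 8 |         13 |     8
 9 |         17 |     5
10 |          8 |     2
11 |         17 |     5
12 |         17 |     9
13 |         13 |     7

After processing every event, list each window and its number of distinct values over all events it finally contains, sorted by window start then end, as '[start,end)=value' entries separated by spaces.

[0,4)=4 [4,8)=1 [8,12)=1 [12,16)=2 [16,20)=2

i=0 t=0 v=3: → [0,4); WM=-1
i=1 t=0 v=7: → [0,4); WM=-1
i=2 t=1 v=1: → [0,4); WM=0
i=3 t=1 v=3: → [0,4); WM=0
i=4 t=3 v=6: → [0,4); WM=2
i=5 t=7 v=3: → [4,8); WM=6; [0,4) fires=4
i=6 t=9 v=7: → [8,12); WM=8; [4,8) fires=1
i=7 t=12 v=6: → [12,16); WM=11
i=8 t=13 v=8: → [12,16); WM=12; [8,12) fires=1
i=9 t=17 v=5: → [16,20); WM=16; [12,16) fires=2
i=10 t=8 v=2: DROP (t<16-2); WM=16
i=11 t=17 v=5: → [16,20); WM=16
i=12 t=17 v=9: → [16,20); WM=16
i=13 t=13 v=7: DROP (t<16-2); WM=16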